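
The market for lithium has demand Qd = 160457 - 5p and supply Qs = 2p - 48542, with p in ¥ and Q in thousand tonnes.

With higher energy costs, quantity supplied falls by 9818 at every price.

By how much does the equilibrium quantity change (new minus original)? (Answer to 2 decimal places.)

-7012.86

Solve the original market: 160457 - 5p = 2p - 48542, hence p = 29857 and Q = 11172.
After the shift, demand is Qd = 160457 - 5p and supply is Qs = 2p - 58360.
New equilibrium: 160457 - 5p = 2p - 58360 ⇒ 218817 = 7p ⇒ p = 218817/7 ≈ 31259.5714, Q = 29114/7 ≈ 4159.1429.
ΔQ = 4159.1429 − 11172 = -7012.86.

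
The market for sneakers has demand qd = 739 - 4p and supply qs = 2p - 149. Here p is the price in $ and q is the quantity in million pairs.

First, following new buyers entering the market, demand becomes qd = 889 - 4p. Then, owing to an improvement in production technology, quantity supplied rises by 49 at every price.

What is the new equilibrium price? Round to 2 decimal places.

164.83

Initially, 739 - 4p = 2p - 149, so 888 = 6p and p = 148, q = 147.
The new curves are qd = 889 - 4p (demand) and qs = 2p - 100 (supply).
Setting them equal: 889 - 4p = 2p - 100 → 989 = 6p, so p = 989/6 ≈ 164.8333 and q = 689/3 ≈ 229.6667.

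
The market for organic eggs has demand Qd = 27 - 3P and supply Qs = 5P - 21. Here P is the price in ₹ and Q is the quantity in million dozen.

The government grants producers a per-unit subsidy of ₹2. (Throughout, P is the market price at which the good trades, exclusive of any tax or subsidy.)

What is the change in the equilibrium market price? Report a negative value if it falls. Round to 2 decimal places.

Solve the original market: 27 - 3P = 5P - 21, hence P = 6 and Q = 9.
Since sellers receive the price plus the subsidy, the effective supply curve becomes Qs = 5P - 11.
Setting them equal: 27 - 3P = 5P - 11 → 38 = 8P, so P = 4.75 and Q = 12.75.
ΔP = 4.75 − 6 = -1.25.

-1.25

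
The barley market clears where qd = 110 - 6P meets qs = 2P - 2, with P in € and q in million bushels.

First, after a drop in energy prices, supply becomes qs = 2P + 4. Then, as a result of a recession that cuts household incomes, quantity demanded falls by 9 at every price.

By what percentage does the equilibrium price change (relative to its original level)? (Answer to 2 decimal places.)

Original equilibrium: 110 - 6P = 2P - 2 gives 112 = 8P, so P = 14 and q = 26.
The new curves are qd = 101 - 6P (demand) and qs = 2P + 4 (supply).
Setting them equal: 101 - 6P = 2P + 4 → 97 = 8P, so P = 12.125 and q = 28.25.
%ΔP = (12.125 − 14) / 14 × 100 = -13.39%.

-13.39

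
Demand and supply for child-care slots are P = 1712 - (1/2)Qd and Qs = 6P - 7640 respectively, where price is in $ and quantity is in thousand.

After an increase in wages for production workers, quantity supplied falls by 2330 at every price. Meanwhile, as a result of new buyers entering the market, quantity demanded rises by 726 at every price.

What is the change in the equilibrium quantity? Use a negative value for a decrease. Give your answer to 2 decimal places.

Solve the original market: 3424 - 2P = 6P - 7640, hence P = 1383 and Q = 658.
The new curves are Qd = 4150 - 2P (demand) and Qs = 6P - 9970 (supply).
Setting them equal: 4150 - 2P = 6P - 9970 → 14120 = 8P, so P = 1765 and Q = 620.
ΔQ = 620 − 658 = -38.00.

-38.00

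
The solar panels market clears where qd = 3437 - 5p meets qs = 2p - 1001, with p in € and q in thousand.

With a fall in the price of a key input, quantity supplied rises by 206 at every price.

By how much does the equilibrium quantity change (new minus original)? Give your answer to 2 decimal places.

+147.14

Initially, 3437 - 5p = 2p - 1001, so 4438 = 7p and p = 634, q = 267.
The new curves are qd = 3437 - 5p (demand) and qs = 2p - 795 (supply).
New equilibrium: 3437 - 5p = 2p - 795 ⇒ 4232 = 7p ⇒ p = 4232/7 ≈ 604.5714, q = 2899/7 ≈ 414.1429.
Δq = 414.1429 − 267 = +147.14.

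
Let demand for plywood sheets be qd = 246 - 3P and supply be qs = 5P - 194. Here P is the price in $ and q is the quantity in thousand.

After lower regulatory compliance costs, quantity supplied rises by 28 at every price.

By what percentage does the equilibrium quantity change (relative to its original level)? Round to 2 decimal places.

+12.96

Before the shock: 246 - 3P = 5P - 194 ⇒ 440 = 8P ⇒ P = 55, q = 81.
The shock moves the curves to qd = 246 - 3P and qs = 5P - 166.
Setting them equal: 246 - 3P = 5P - 166 → 412 = 8P, so P = 51.5 and q = 91.5.
%Δq = (91.5 − 81) / 81 × 100 = +12.96%.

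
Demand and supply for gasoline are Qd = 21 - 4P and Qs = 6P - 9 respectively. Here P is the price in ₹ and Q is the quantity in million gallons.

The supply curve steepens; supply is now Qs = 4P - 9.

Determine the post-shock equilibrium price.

Before the shock: 21 - 4P = 6P - 9 ⇒ 30 = 10P ⇒ P = 3, Q = 9.
After the shift, demand is Qd = 21 - 4P and supply is Qs = 4P - 9.
Equate the new curves: 21 - 4P = 4P - 9, giving 30 = 8P, P = 3.75, Q = 6.

3.75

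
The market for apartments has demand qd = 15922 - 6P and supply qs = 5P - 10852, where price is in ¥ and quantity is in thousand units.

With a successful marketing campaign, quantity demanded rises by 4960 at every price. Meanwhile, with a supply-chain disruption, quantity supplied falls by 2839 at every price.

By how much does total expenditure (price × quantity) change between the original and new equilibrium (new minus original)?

+3153420

Initially, 15922 - 6P = 5P - 10852, so 26774 = 11P and P = 2434, q = 1318.
The shock moves the curves to qd = 20882 - 6P and qs = 5P - 13691.
Setting them equal: 20882 - 6P = 5P - 13691 → 34573 = 11P, so P = 3143 and q = 2024.
Expenditure moves from 2434×1318 = 3208012 to 3143×2024 = 6361432; change = +3153420.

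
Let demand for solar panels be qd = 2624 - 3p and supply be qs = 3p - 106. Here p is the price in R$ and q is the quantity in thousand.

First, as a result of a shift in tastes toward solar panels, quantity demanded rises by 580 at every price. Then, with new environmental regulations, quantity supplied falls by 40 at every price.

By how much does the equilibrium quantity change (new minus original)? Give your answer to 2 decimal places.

+270.00

Solve the original market: 2624 - 3p = 3p - 106, hence p = 455 and q = 1259.
The shock moves the curves to qd = 3204 - 3p and qs = 3p - 146.
Clearing the new market: 3204 - 3p = 3p - 146, so p = 1675/3 ≈ 558.3333 and q = 1529.
Δq = 1529 − 1259 = +270.00.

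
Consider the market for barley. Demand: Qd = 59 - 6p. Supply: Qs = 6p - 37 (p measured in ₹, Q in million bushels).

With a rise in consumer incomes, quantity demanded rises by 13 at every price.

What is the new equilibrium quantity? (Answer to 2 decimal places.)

17.50

Before the shock: 59 - 6p = 6p - 37 ⇒ 96 = 12p ⇒ p = 8, Q = 11.
The new curves are Qd = 72 - 6p (demand) and Qs = 6p - 37 (supply).
Equate the new curves: 72 - 6p = 6p - 37, giving 109 = 12p, p = 109/12 ≈ 9.0833, Q = 17.5.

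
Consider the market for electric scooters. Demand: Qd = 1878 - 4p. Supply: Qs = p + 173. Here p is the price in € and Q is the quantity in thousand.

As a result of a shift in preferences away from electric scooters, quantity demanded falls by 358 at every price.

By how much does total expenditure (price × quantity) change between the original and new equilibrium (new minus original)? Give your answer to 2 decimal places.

Before the shock: 1878 - 4p = p + 173 ⇒ 1705 = 5p ⇒ p = 341, Q = 514.
The shock moves the curves to Qd = 1520 - 4p and Qs = p + 173.
Equate the new curves: 1520 - 4p = p + 173, giving 1347 = 5p, p = 269.4, Q = 442.4.
Expenditure moves from 341×514 = 175274 to 269.4×442.4 = 119182.56; change = -56091.44.

-56091.44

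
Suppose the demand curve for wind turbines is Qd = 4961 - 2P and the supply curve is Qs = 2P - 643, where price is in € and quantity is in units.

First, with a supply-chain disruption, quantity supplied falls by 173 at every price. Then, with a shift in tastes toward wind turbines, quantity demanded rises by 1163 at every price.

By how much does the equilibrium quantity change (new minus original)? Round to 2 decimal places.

Initially, 4961 - 2P = 2P - 643, so 5604 = 4P and P = 1401, Q = 2159.
The new curves are Qd = 6124 - 2P (demand) and Qs = 2P - 816 (supply).
Equate the new curves: 6124 - 2P = 2P - 816, giving 6940 = 4P, P = 1735, Q = 2654.
ΔQ = 2654 − 2159 = +495.00.

+495.00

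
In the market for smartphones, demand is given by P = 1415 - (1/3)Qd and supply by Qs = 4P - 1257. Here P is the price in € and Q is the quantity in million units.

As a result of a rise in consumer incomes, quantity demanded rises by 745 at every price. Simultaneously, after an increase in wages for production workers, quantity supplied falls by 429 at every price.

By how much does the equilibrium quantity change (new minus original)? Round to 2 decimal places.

Before the shock: 4245 - 3P = 4P - 1257 ⇒ 5502 = 7P ⇒ P = 786, Q = 1887.
With the change applied: demand Qd = 4990 - 3P, supply Qs = 4P - 1686.
Equate the new curves: 4990 - 3P = 4P - 1686, giving 6676 = 7P, P = 6676/7 ≈ 953.7143, Q = 14902/7 ≈ 2128.8571.
ΔQ = 2128.8571 − 1887 = +241.86.

+241.86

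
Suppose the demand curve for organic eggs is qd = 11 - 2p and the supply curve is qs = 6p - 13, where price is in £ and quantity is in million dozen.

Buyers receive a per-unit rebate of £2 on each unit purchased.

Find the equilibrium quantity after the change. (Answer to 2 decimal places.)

Before the shock: 11 - 2p = 6p - 13 ⇒ 24 = 8p ⇒ p = 3, q = 5.
Since buyers' out-of-pocket price is the market price minus the rebate, the effective demand curve becomes qd = 15 - 2p.
New equilibrium: 15 - 2p = 6p - 13 ⇒ 28 = 8p ⇒ p = 3.5, q = 8.

8.00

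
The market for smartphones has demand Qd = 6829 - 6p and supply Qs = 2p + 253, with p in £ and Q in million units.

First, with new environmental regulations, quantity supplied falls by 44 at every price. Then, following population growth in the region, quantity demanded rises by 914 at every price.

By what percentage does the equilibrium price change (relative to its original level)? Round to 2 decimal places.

Initially, 6829 - 6p = 2p + 253, so 6576 = 8p and p = 822, Q = 1897.
The new curves are Qd = 7743 - 6p (demand) and Qs = 2p + 209 (supply).
New equilibrium: 7743 - 6p = 2p + 209 ⇒ 7534 = 8p ⇒ p = 941.75, Q = 2092.5.
%Δp = (941.75 − 822) / 822 × 100 = +14.57%.

+14.57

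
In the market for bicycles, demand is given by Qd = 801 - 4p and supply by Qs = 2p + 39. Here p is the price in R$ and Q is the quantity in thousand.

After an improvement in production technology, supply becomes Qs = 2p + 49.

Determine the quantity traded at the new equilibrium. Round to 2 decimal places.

Original equilibrium: 801 - 4p = 2p + 39 gives 762 = 6p, so p = 127 and Q = 293.
The shock moves the curves to Qd = 801 - 4p and Qs = 2p + 49.
Equate the new curves: 801 - 4p = 2p + 49, giving 752 = 6p, p = 376/3 ≈ 125.3333, Q = 899/3 ≈ 299.6667.

299.67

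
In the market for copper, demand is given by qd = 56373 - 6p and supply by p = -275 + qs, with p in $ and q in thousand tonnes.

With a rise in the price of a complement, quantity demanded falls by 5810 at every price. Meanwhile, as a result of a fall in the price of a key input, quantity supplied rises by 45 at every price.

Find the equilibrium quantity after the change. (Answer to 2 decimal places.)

Initially, 56373 - 6p = p + 275, so 56098 = 7p and p = 8014, q = 8289.
After the shift, demand is qd = 50563 - 6p and supply is qs = p + 320.
Equate the new curves: 50563 - 6p = p + 320, giving 50243 = 7p, p = 50243/7 ≈ 7177.5714, q = 52483/7 ≈ 7497.5714.

7497.57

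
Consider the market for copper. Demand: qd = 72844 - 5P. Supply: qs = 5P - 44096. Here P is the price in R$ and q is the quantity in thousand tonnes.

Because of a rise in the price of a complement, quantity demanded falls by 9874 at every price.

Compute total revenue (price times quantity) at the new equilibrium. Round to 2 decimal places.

101038184.20

Before the shock: 72844 - 5P = 5P - 44096 ⇒ 116940 = 10P ⇒ P = 11694, q = 14374.
The new curves are qd = 62970 - 5P (demand) and qs = 5P - 44096 (supply).
Setting them equal: 62970 - 5P = 5P - 44096 → 107066 = 10P, so P = 10706.6 and q = 9437.
New expenditure = 10706.6 × 9437 = 101038184.20.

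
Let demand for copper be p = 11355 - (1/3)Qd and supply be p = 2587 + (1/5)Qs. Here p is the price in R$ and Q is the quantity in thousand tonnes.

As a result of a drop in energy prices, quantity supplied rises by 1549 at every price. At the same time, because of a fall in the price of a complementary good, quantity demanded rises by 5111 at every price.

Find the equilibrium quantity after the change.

Initially, 34065 - 3p = 5p - 12935, so 47000 = 8p and p = 5875, Q = 16440.
The new curves are Qd = 39176 - 3p (demand) and Qs = 5p - 11386 (supply).
Clearing the new market: 39176 - 3p = 5p - 11386, so p = 6320.25 and Q = 20215.25.

20215.25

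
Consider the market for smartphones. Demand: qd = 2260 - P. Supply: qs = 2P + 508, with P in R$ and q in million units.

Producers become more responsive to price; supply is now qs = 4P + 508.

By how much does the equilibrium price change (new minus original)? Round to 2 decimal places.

Before the shock: 2260 - P = 2P + 508 ⇒ 1752 = 3P ⇒ P = 584, q = 1676.
With the change applied: demand qd = 2260 - P, supply qs = 4P + 508.
Equate the new curves: 2260 - P = 4P + 508, giving 1752 = 5P, P = 350.4, q = 1909.6.
ΔP = 350.4 − 584 = -233.60.

-233.60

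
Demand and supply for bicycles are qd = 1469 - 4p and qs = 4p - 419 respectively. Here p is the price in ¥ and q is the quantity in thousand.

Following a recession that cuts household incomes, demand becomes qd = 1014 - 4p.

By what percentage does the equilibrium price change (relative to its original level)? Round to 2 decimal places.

-24.10

Initially, 1469 - 4p = 4p - 419, so 1888 = 8p and p = 236, q = 525.
With the change applied: demand qd = 1014 - 4p, supply qs = 4p - 419.
New equilibrium: 1014 - 4p = 4p - 419 ⇒ 1433 = 8p ⇒ p = 179.125, q = 297.5.
%Δp = (179.125 − 236) / 236 × 100 = -24.10%.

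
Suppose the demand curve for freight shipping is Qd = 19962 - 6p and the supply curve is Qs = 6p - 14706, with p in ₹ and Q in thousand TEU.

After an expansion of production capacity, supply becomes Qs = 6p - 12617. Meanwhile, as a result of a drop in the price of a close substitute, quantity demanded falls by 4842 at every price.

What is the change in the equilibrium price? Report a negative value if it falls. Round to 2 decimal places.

Initially, 19962 - 6p = 6p - 14706, so 34668 = 12p and p = 2889, Q = 2628.
With the change applied: demand Qd = 15120 - 6p, supply Qs = 6p - 12617.
Setting them equal: 15120 - 6p = 6p - 12617 → 27737 = 12p, so p = 27737/12 ≈ 2311.4167 and Q = 1251.5.
Δp = 2311.4167 − 2889 = -577.58.

-577.58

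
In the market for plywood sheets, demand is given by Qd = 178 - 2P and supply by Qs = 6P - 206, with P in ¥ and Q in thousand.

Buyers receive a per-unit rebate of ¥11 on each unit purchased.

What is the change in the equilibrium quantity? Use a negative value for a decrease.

+16.5

Before the shock: 178 - 2P = 6P - 206 ⇒ 384 = 8P ⇒ P = 48, Q = 82.
Since buyers' out-of-pocket price is the market price minus the rebate, the effective demand curve becomes Qd = 200 - 2P.
New equilibrium: 200 - 2P = 6P - 206 ⇒ 406 = 8P ⇒ P = 50.75, Q = 98.5.
ΔQ = 98.5 − 82 = +16.5.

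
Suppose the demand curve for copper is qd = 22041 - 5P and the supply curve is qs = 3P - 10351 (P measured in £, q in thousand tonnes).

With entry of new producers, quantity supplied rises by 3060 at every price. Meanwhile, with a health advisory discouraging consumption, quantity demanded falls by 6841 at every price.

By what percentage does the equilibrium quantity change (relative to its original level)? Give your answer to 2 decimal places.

Before the shock: 22041 - 5P = 3P - 10351 ⇒ 32392 = 8P ⇒ P = 4049, q = 1796.
The new curves are qd = 15200 - 5P (demand) and qs = 3P - 7291 (supply).
Clearing the new market: 15200 - 5P = 3P - 7291, so P = 2811.375 and q = 1143.125.
%Δq = (1143.125 − 1796) / 1796 × 100 = -36.35%.

-36.35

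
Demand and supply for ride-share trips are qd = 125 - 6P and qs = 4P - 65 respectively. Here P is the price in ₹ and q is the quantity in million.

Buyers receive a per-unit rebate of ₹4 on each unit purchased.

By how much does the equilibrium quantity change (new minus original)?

Before the shock: 125 - 6P = 4P - 65 ⇒ 190 = 10P ⇒ P = 19, q = 11.
Since buyers' out-of-pocket price is the market price minus the rebate, the effective demand curve becomes qd = 149 - 6P.
New equilibrium: 149 - 6P = 4P - 65 ⇒ 214 = 10P ⇒ P = 21.4, q = 20.6.
Δq = 20.6 − 11 = +9.6.

+9.6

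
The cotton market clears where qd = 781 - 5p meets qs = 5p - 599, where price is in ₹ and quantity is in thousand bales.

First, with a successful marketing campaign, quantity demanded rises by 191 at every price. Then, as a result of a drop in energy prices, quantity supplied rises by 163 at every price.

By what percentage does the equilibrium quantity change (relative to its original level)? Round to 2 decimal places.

+194.51

Original equilibrium: 781 - 5p = 5p - 599 gives 1380 = 10p, so p = 138 and q = 91.
The shock moves the curves to qd = 972 - 5p and qs = 5p - 436.
Setting them equal: 972 - 5p = 5p - 436 → 1408 = 10p, so p = 140.8 and q = 268.
%Δq = (268 − 91) / 91 × 100 = +194.51%.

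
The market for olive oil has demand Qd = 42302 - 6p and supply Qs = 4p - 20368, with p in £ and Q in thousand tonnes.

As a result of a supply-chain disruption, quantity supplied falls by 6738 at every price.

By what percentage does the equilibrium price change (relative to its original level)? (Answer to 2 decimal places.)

+10.75

Before the shock: 42302 - 6p = 4p - 20368 ⇒ 62670 = 10p ⇒ p = 6267, Q = 4700.
The new curves are Qd = 42302 - 6p (demand) and Qs = 4p - 27106 (supply).
Clearing the new market: 42302 - 6p = 4p - 27106, so p = 6940.8 and Q = 657.2.
%Δp = (6940.8 − 6267) / 6267 × 100 = +10.75%.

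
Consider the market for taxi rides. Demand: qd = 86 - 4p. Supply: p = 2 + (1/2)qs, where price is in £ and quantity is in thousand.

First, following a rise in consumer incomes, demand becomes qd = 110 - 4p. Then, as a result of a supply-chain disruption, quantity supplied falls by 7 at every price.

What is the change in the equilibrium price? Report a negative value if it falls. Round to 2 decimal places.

Original equilibrium: 86 - 4p = 2p - 4 gives 90 = 6p, so p = 15 and q = 26.
The new curves are qd = 110 - 4p (demand) and qs = 2p - 11 (supply).
Setting them equal: 110 - 4p = 2p - 11 → 121 = 6p, so p = 121/6 ≈ 20.1667 and q = 88/3 ≈ 29.3333.
Δp = 20.1667 − 15 = +5.17.

+5.17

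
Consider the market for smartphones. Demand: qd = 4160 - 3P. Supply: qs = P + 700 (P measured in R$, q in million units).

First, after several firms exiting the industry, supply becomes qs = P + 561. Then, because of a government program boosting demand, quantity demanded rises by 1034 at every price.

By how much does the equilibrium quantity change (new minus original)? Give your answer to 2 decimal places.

Solve the original market: 4160 - 3P = P + 700, hence P = 865 and q = 1565.
After the shift, demand is qd = 5194 - 3P and supply is qs = P + 561.
Equate the new curves: 5194 - 3P = P + 561, giving 4633 = 4P, P = 1158.25, q = 1719.25.
Δq = 1719.25 − 1565 = +154.25.

+154.25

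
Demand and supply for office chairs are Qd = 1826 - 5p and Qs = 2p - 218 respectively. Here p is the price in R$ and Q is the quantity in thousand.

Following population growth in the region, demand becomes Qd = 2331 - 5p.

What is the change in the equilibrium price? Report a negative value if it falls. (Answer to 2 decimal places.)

Solve the original market: 1826 - 5p = 2p - 218, hence p = 292 and Q = 366.
The new curves are Qd = 2331 - 5p (demand) and Qs = 2p - 218 (supply).
New equilibrium: 2331 - 5p = 2p - 218 ⇒ 2549 = 7p ⇒ p = 2549/7 ≈ 364.1429, Q = 3572/7 ≈ 510.2857.
Δp = 364.1429 − 292 = +72.14.

+72.14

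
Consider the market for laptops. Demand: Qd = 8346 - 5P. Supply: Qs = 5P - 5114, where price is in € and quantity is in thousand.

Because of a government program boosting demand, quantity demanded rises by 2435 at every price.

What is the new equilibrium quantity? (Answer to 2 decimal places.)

2833.50

Original equilibrium: 8346 - 5P = 5P - 5114 gives 13460 = 10P, so P = 1346 and Q = 1616.
The shock moves the curves to Qd = 10781 - 5P and Qs = 5P - 5114.
Equate the new curves: 10781 - 5P = 5P - 5114, giving 15895 = 10P, P = 1589.5, Q = 2833.5.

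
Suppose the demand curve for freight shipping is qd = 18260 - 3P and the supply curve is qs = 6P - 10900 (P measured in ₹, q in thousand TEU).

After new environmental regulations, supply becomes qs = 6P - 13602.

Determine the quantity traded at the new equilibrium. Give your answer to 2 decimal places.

7639.33

Solve the original market: 18260 - 3P = 6P - 10900, hence P = 3240 and q = 8540.
After the shift, demand is qd = 18260 - 3P and supply is qs = 6P - 13602.
Clearing the new market: 18260 - 3P = 6P - 13602, so P = 31862/9 ≈ 3540.2222 and q = 22918/3 ≈ 7639.3333.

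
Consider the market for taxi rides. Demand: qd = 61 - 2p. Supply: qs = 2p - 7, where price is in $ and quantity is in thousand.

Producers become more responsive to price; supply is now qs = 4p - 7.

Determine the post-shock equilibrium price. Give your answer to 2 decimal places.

Before the shock: 61 - 2p = 2p - 7 ⇒ 68 = 4p ⇒ p = 17, q = 27.
With the change applied: demand qd = 61 - 2p, supply qs = 4p - 7.
New equilibrium: 61 - 2p = 4p - 7 ⇒ 68 = 6p ⇒ p = 34/3 ≈ 11.3333, q = 115/3 ≈ 38.3333.

11.33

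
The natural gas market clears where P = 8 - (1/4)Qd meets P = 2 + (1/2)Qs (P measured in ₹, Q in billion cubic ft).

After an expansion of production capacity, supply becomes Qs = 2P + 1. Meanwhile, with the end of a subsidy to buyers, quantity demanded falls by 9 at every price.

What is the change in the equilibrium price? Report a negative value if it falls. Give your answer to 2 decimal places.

Initially, 32 - 4P = 2P - 4, so 36 = 6P and P = 6, Q = 8.
The new curves are Qd = 23 - 4P (demand) and Qs = 2P + 1 (supply).
Clearing the new market: 23 - 4P = 2P + 1, so P = 11/3 ≈ 3.6667 and Q = 25/3 ≈ 8.3333.
ΔP = 3.6667 − 6 = -2.33.

-2.33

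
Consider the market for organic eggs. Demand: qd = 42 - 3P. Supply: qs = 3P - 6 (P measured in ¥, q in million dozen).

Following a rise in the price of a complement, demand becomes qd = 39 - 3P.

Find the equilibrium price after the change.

7.5

Solve the original market: 42 - 3P = 3P - 6, hence P = 8 and q = 18.
After the shift, demand is qd = 39 - 3P and supply is qs = 3P - 6.
Setting them equal: 39 - 3P = 3P - 6 → 45 = 6P, so P = 7.5 and q = 16.5.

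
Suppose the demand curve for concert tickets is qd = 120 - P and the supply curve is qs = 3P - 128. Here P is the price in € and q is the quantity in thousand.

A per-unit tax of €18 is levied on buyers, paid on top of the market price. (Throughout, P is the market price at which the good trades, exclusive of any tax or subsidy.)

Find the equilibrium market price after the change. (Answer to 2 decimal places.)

Before the shock: 120 - P = 3P - 128 ⇒ 248 = 4P ⇒ P = 62, q = 58.
Since buyers pay the price plus the tax, the effective demand curve becomes qd = 102 - P.
Equate the new curves: 102 - P = 3P - 128, giving 230 = 4P, P = 57.5, q = 44.5.

57.50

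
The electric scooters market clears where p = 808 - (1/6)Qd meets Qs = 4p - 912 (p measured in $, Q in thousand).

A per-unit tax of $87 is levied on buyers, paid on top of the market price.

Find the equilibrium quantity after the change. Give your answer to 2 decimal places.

1183.20

Solve the original market: 4848 - 6p = 4p - 912, hence p = 576 and Q = 1392.
Since buyers pay the price plus the tax, the effective demand curve becomes Qd = 4326 - 6p.
New equilibrium: 4326 - 6p = 4p - 912 ⇒ 5238 = 10p ⇒ p = 523.8, Q = 1183.2.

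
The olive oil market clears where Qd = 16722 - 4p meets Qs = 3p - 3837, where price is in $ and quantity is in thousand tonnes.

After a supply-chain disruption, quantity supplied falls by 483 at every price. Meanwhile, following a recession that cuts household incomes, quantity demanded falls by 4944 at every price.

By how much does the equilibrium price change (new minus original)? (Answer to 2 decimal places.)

-637.29

Solve the original market: 16722 - 4p = 3p - 3837, hence p = 2937 and Q = 4974.
After the shift, demand is Qd = 11778 - 4p and supply is Qs = 3p - 4320.
Clearing the new market: 11778 - 4p = 3p - 4320, so p = 16098/7 ≈ 2299.7143 and Q = 18054/7 ≈ 2579.1429.
Δp = 2299.7143 − 2937 = -637.29.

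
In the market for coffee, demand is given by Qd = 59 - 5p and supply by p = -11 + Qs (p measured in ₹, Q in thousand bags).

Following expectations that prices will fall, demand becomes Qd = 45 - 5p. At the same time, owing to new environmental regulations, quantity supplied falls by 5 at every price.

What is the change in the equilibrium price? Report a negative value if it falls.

Before the shock: 59 - 5p = p + 11 ⇒ 48 = 6p ⇒ p = 8, Q = 19.
With the change applied: demand Qd = 45 - 5p, supply Qs = p + 6.
Equate the new curves: 45 - 5p = p + 6, giving 39 = 6p, p = 6.5, Q = 12.5.
Δp = 6.5 − 8 = -1.5.

-1.5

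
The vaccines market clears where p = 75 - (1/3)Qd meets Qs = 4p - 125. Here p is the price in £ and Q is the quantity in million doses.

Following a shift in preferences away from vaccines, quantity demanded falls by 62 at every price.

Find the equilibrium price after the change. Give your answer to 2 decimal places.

Original equilibrium: 225 - 3p = 4p - 125 gives 350 = 7p, so p = 50 and Q = 75.
With the change applied: demand Qd = 163 - 3p, supply Qs = 4p - 125.
Equate the new curves: 163 - 3p = 4p - 125, giving 288 = 7p, p = 288/7 ≈ 41.1429, Q = 277/7 ≈ 39.5714.

41.14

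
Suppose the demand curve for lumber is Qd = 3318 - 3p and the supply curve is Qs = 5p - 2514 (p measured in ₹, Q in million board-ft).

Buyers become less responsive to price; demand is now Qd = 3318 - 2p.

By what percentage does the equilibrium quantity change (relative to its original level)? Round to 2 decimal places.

Before the shock: 3318 - 3p = 5p - 2514 ⇒ 5832 = 8p ⇒ p = 729, Q = 1131.
The shock moves the curves to Qd = 3318 - 2p and Qs = 5p - 2514.
New equilibrium: 3318 - 2p = 5p - 2514 ⇒ 5832 = 7p ⇒ p = 5832/7 ≈ 833.1429, Q = 11562/7 ≈ 1651.7143.
%ΔQ = (1651.7143 − 1131) / 1131 × 100 = +46.04%.

+46.04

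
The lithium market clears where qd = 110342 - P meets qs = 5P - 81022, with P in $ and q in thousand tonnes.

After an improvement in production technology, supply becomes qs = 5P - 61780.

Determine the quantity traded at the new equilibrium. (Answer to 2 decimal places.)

81655.00

Initially, 110342 - P = 5P - 81022, so 191364 = 6P and P = 31894, q = 78448.
After the shift, demand is qd = 110342 - P and supply is qs = 5P - 61780.
Clearing the new market: 110342 - P = 5P - 61780, so P = 28687 and q = 81655.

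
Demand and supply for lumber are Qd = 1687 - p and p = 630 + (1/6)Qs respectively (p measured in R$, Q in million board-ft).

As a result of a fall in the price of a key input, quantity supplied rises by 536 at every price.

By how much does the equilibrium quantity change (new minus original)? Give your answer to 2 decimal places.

Solve the original market: 1687 - p = 6p - 3780, hence p = 781 and Q = 906.
After the shift, demand is Qd = 1687 - p and supply is Qs = 6p - 3244.
New equilibrium: 1687 - p = 6p - 3244 ⇒ 4931 = 7p ⇒ p = 4931/7 ≈ 704.4286, Q = 6878/7 ≈ 982.5714.
ΔQ = 982.5714 − 906 = +76.57.

+76.57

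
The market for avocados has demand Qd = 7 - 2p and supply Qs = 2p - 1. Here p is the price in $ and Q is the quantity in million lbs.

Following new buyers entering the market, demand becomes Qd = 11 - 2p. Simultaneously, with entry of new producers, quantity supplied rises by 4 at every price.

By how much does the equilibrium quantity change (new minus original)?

Before the shock: 7 - 2p = 2p - 1 ⇒ 8 = 4p ⇒ p = 2, Q = 3.
After the shift, demand is Qd = 11 - 2p and supply is Qs = 2p + 3.
Clearing the new market: 11 - 2p = 2p + 3, so p = 2 and Q = 7.
ΔQ = 7 − 3 = +4.

+4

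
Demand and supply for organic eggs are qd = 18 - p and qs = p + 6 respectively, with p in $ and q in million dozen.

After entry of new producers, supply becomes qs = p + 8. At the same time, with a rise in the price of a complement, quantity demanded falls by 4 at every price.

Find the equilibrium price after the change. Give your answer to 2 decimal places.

3.00

Initially, 18 - p = p + 6, so 12 = 2p and p = 6, q = 12.
With the change applied: demand qd = 14 - p, supply qs = p + 8.
Clearing the new market: 14 - p = p + 8, so p = 3 and q = 11.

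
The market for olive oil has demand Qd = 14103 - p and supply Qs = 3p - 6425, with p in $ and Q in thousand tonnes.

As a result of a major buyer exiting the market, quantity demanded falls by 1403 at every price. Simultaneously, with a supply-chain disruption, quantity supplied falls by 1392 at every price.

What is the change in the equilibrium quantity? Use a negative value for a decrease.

-1400.25

Initially, 14103 - p = 3p - 6425, so 20528 = 4p and p = 5132, Q = 8971.
After the shift, demand is Qd = 12700 - p and supply is Qs = 3p - 7817.
Equate the new curves: 12700 - p = 3p - 7817, giving 20517 = 4p, p = 5129.25, Q = 7570.75.
ΔQ = 7570.75 − 8971 = -1400.25.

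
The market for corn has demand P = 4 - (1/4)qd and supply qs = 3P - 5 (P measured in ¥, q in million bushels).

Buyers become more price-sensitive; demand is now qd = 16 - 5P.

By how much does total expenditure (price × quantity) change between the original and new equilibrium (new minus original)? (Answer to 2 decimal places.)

-4.45

Before the shock: 16 - 4P = 3P - 5 ⇒ 21 = 7P ⇒ P = 3, q = 4.
After the shift, demand is qd = 16 - 5P and supply is qs = 3P - 5.
Setting them equal: 16 - 5P = 3P - 5 → 21 = 8P, so P = 2.625 and q = 2.875.
Expenditure moves from 3×4 = 12 to 2.625×2.875 = 7.546875; change = -4.45.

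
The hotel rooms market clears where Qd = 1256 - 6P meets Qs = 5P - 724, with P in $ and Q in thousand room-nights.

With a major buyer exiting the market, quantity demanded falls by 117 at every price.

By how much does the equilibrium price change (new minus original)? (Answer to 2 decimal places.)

-10.64

Original equilibrium: 1256 - 6P = 5P - 724 gives 1980 = 11P, so P = 180 and Q = 176.
The new curves are Qd = 1139 - 6P (demand) and Qs = 5P - 724 (supply).
New equilibrium: 1139 - 6P = 5P - 724 ⇒ 1863 = 11P ⇒ P = 1863/11 ≈ 169.3636, Q = 1351/11 ≈ 122.8182.
ΔP = 169.3636 − 180 = -10.64.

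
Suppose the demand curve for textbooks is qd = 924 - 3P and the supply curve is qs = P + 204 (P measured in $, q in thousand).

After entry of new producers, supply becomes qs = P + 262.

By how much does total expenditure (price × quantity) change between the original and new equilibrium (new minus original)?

Original equilibrium: 924 - 3P = P + 204 gives 720 = 4P, so P = 180 and q = 384.
The new curves are qd = 924 - 3P (demand) and qs = P + 262 (supply).
Clearing the new market: 924 - 3P = P + 262, so P = 165.5 and q = 427.5.
Expenditure moves from 180×384 = 69120 to 165.5×427.5 = 70751.25; change = +1631.25.

+1631.25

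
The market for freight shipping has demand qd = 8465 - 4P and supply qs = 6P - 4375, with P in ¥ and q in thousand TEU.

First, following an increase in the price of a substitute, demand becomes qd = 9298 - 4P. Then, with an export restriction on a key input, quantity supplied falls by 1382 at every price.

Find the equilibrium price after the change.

Solve the original market: 8465 - 4P = 6P - 4375, hence P = 1284 and q = 3329.
The shock moves the curves to qd = 9298 - 4P and qs = 6P - 5757.
Setting them equal: 9298 - 4P = 6P - 5757 → 15055 = 10P, so P = 1505.5 and q = 3276.

1505.5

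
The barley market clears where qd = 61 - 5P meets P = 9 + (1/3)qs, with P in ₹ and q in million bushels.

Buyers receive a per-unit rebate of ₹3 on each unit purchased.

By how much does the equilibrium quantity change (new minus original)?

Initially, 61 - 5P = 3P - 27, so 88 = 8P and P = 11, q = 6.
Since buyers' out-of-pocket price is the market price minus the rebate, the effective demand curve becomes qd = 76 - 5P.
Clearing the new market: 76 - 5P = 3P - 27, so P = 12.875 and q = 11.625.
Δq = 11.625 − 6 = +5.625.

+5.625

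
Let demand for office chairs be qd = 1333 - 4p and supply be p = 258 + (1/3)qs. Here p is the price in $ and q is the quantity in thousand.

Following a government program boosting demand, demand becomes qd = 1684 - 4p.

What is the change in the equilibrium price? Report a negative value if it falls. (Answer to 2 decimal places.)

+50.14

Solve the original market: 1333 - 4p = 3p - 774, hence p = 301 and q = 129.
The shock moves the curves to qd = 1684 - 4p and qs = 3p - 774.
New equilibrium: 1684 - 4p = 3p - 774 ⇒ 2458 = 7p ⇒ p = 2458/7 ≈ 351.1429, q = 1956/7 ≈ 279.4286.
Δp = 351.1429 − 301 = +50.14.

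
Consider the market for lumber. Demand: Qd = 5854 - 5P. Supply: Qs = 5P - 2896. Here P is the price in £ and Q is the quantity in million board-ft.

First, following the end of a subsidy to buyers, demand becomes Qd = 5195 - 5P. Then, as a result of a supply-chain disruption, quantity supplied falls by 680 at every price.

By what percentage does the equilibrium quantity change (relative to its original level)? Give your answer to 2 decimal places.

Solve the original market: 5854 - 5P = 5P - 2896, hence P = 875 and Q = 1479.
The new curves are Qd = 5195 - 5P (demand) and Qs = 5P - 3576 (supply).
Clearing the new market: 5195 - 5P = 5P - 3576, so P = 877.1 and Q = 809.5.
%ΔQ = (809.5 − 1479) / 1479 × 100 = -45.27%.

-45.27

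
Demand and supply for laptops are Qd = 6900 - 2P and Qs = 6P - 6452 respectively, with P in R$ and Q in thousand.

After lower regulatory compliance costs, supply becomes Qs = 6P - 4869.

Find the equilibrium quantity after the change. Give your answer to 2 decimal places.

3957.75

Before the shock: 6900 - 2P = 6P - 6452 ⇒ 13352 = 8P ⇒ P = 1669, Q = 3562.
With the change applied: demand Qd = 6900 - 2P, supply Qs = 6P - 4869.
Equate the new curves: 6900 - 2P = 6P - 4869, giving 11769 = 8P, P = 1471.125, Q = 3957.75.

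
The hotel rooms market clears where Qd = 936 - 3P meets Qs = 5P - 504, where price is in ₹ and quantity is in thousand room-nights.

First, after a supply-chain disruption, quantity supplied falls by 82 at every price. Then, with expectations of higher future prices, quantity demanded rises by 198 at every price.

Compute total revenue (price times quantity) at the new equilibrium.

105135

Solve the original market: 936 - 3P = 5P - 504, hence P = 180 and Q = 396.
After the shift, demand is Qd = 1134 - 3P and supply is Qs = 5P - 586.
New equilibrium: 1134 - 3P = 5P - 586 ⇒ 1720 = 8P ⇒ P = 215, Q = 489.
New expenditure = 215 × 489 = 105135.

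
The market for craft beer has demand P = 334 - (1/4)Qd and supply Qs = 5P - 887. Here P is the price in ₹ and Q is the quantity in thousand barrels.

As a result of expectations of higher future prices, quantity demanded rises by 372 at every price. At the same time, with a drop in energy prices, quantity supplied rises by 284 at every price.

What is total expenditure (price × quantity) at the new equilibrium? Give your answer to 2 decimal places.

174837.14

Initially, 1336 - 4P = 5P - 887, so 2223 = 9P and P = 247, Q = 348.
After the shift, demand is Qd = 1708 - 4P and supply is Qs = 5P - 603.
New equilibrium: 1708 - 4P = 5P - 603 ⇒ 2311 = 9P ⇒ P = 2311/9 ≈ 256.7778, Q = 6128/9 ≈ 680.8889.
New expenditure = 256.7778 × 680.8889 = 174837.14.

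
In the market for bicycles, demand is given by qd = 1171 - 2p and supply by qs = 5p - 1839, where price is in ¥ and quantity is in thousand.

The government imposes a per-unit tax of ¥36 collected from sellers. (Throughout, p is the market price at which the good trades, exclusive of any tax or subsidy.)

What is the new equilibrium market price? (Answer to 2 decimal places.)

455.71

Original equilibrium: 1171 - 2p = 5p - 1839 gives 3010 = 7p, so p = 430 and q = 311.
Since sellers keep the price net of the tax, the effective supply curve becomes qs = 5p - 2019.
Setting them equal: 1171 - 2p = 5p - 2019 → 3190 = 7p, so p = 3190/7 ≈ 455.7143 and q = 1817/7 ≈ 259.5714.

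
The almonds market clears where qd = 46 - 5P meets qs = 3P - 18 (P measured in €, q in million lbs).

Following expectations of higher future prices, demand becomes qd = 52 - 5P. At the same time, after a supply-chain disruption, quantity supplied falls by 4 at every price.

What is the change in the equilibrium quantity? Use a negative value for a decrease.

Before the shock: 46 - 5P = 3P - 18 ⇒ 64 = 8P ⇒ P = 8, q = 6.
The new curves are qd = 52 - 5P (demand) and qs = 3P - 22 (supply).
Setting them equal: 52 - 5P = 3P - 22 → 74 = 8P, so P = 9.25 and q = 5.75.
Δq = 5.75 − 6 = -0.25.

-0.25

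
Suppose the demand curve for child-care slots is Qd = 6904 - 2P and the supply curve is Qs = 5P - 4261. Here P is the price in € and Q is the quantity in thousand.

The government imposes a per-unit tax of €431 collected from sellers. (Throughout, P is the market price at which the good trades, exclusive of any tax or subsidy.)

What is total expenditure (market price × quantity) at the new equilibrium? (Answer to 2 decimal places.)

Before the shock: 6904 - 2P = 5P - 4261 ⇒ 11165 = 7P ⇒ P = 1595, Q = 3714.
Since sellers keep the price net of the tax, the effective supply curve becomes Qs = 5P - 6416.
Clearing the new market: 6904 - 2P = 5P - 6416, so P = 13320/7 ≈ 1902.8571 and Q = 21688/7 ≈ 3098.2857.
New expenditure = 1902.8571 × 3098.2857 = 5895595.10.

5895595.10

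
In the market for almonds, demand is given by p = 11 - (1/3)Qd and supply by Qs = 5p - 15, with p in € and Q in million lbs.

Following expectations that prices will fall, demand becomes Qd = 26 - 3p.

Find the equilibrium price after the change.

Solve the original market: 33 - 3p = 5p - 15, hence p = 6 and Q = 15.
The new curves are Qd = 26 - 3p (demand) and Qs = 5p - 15 (supply).
Equate the new curves: 26 - 3p = 5p - 15, giving 41 = 8p, p = 5.125, Q = 10.625.

5.125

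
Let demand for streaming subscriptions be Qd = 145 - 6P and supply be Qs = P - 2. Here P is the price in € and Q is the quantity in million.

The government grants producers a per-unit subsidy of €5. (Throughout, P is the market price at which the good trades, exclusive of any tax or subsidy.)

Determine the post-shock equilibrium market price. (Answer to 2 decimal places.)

20.29

Initially, 145 - 6P = P - 2, so 147 = 7P and P = 21, Q = 19.
Since sellers receive the price plus the subsidy, the effective supply curve becomes Qs = P + 3.
Equate the new curves: 145 - 6P = P + 3, giving 142 = 7P, P = 142/7 ≈ 20.2857, Q = 163/7 ≈ 23.2857.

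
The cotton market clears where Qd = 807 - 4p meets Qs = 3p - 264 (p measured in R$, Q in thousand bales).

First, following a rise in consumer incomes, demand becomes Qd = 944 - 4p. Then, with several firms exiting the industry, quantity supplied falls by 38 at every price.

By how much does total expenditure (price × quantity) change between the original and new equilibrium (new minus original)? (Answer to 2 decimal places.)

+11461.00

Before the shock: 807 - 4p = 3p - 264 ⇒ 1071 = 7p ⇒ p = 153, Q = 195.
The new curves are Qd = 944 - 4p (demand) and Qs = 3p - 302 (supply).
Clearing the new market: 944 - 4p = 3p - 302, so p = 178 and Q = 232.
Expenditure moves from 153×195 = 29835 to 178×232 = 41296; change = +11461.00.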